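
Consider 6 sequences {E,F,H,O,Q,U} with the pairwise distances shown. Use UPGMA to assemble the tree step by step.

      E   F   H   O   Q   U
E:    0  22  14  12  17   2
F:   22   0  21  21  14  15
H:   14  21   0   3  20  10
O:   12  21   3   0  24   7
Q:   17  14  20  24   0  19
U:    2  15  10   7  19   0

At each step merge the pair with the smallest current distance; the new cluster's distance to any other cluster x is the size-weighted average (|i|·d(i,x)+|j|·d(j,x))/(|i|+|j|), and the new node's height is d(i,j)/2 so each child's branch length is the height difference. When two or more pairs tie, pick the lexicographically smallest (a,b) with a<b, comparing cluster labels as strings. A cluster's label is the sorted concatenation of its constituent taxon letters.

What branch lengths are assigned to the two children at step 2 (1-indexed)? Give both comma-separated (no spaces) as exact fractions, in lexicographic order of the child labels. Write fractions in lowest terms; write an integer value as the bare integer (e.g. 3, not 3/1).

3/2,3/2

iteration 1: select E,U (d=2); attach at lengths (1, 1); label the merged cluster EU
  updated: d(EU,F)=37/2, d(EU,H)=12, d(EU,O)=19/2, d(EU,Q)=18
iteration 2: select H,O (d=3); attach at lengths (3/2, 3/2); label the merged cluster HO
  updated: d(EU,HO)=43/4, d(F,HO)=21, d(HO,Q)=22
iteration 3: select EU,HO (d=43/4); attach at lengths (35/8, 31/8); label the merged cluster EHOU
  updated: d(EHOU,F)=79/4, d(EHOU,Q)=20
iteration 4: select F,Q (d=14); attach at lengths (7, 7); label the merged cluster FQ
  updated: d(EHOU,FQ)=159/8
iteration 5: select EHOU,FQ (d=159/8); attach at lengths (73/16, 47/16); label the merged cluster EFHOQU
final tree: (((E:1,U:1):35/8,(H:3/2,O:3/2):31/8):73/16,(F:7,Q:7):47/16)
total length: 139/4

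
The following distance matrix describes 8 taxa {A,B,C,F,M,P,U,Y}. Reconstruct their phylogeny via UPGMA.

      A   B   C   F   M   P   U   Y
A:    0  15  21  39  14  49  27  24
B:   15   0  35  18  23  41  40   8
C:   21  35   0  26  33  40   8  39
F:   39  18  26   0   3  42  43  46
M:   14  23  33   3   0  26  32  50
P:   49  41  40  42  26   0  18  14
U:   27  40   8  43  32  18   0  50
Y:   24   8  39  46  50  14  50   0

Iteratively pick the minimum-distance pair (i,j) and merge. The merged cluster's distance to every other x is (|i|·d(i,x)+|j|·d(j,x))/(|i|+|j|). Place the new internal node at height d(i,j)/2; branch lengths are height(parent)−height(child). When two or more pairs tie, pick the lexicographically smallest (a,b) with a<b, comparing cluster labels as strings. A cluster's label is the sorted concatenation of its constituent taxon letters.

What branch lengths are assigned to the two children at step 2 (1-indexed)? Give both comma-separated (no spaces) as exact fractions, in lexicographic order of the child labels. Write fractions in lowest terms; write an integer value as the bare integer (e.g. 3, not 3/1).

1. join F+M (d=3) ⇒ FM; edges |F|=3/2, |M|=3/2
  updated: d(A,FM)=53/2, d(B,FM)=41/2, d(C,FM)=59/2, d(FM,P)=34, d(FM,U)=75/2, d(FM,Y)=48
2. join B+Y (d=8) ⇒ BY; edges |B|=4, |Y|=4
  updated: d(A,BY)=39/2, d(BY,C)=37, d(BY,FM)=137/4, d(BY,P)=55/2, d(BY,U)=45
3. join C+U (d=8) ⇒ CU; edges |C|=4, |U|=4
  updated: d(A,CU)=24, d(BY,CU)=41, d(CU,FM)=67/2, d(CU,P)=29
4. join A+BY (d=39/2) ⇒ ABY; edges |A|=39/4, |BY|=23/4
  updated: d(ABY,CU)=106/3, d(ABY,FM)=95/3, d(ABY,P)=104/3
5. join CU+P (d=29) ⇒ CPU; edges |CU|=21/2, |P|=29/2
  updated: d(ABY,CPU)=316/9, d(CPU,FM)=101/3
6. join ABY+FM (d=95/3) ⇒ ABFMY; edges |ABY|=73/12, |FM|=43/3
  updated: d(ABFMY,CPU)=518/15
7. join ABFMY+CPU (d=518/15) ⇒ ABCFMPUY; edges |ABFMY|=43/30, |CPU|=83/30
final tree: (((A:39/4,(B:4,Y:4):23/4):73/12,(F:3/2,M:3/2):43/3):43/30,((C:4,U:4):21/2,P:29/2):83/30)
total length: 5047/60

4,4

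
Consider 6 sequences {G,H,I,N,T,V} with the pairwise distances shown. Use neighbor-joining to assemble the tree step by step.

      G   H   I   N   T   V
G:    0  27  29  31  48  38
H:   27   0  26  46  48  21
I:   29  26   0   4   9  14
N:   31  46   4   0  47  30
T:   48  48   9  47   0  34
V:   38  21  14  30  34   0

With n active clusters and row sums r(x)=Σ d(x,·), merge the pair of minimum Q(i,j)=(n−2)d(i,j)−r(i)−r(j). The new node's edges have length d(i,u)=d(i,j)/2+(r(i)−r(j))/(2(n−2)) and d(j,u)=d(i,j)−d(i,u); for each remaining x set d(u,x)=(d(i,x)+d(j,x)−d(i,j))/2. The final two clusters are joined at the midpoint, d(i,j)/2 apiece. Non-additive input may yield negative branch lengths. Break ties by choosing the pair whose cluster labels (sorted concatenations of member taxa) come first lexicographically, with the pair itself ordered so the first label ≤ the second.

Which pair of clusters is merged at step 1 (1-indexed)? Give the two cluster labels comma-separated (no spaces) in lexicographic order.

G,H

1. join G+H (d=27, Q=-233) ⇒ GH; edges |G|=113/8, |H|=103/8
  updated: d(GH,I)=14, d(GH,N)=25, d(GH,T)=69/2, d(GH,V)=16
2. join I+T (d=9, Q=-277/2) ⇒ IT; edges |I|=-113/12, |T|=221/12
  updated: d(GH,IT)=79/4, d(IT,N)=21, d(IT,V)=39/2
3. join GH+V (d=16, Q=-377/4) ⇒ GHV; edges |GH|=109/16, |V|=147/16
  updated: d(GHV,IT)=93/8, d(GHV,N)=39/2
4. join GHV+IT (d=93/8, Q=-417/8) ⇒ GHITV; edges |GHV|=81/16, |IT|=105/16
  updated: d(GHITV,N)=231/16
5. join GHITV+N (d=231/16) ⇒ GHINTV; edges |GHITV|=231/32, |N|=231/32
final tree: ((((G:113/8,H:103/8):109/16,V:147/16):81/16,(I:-113/12,T:221/12):105/16):231/32,N:231/32)
total length: 1249/16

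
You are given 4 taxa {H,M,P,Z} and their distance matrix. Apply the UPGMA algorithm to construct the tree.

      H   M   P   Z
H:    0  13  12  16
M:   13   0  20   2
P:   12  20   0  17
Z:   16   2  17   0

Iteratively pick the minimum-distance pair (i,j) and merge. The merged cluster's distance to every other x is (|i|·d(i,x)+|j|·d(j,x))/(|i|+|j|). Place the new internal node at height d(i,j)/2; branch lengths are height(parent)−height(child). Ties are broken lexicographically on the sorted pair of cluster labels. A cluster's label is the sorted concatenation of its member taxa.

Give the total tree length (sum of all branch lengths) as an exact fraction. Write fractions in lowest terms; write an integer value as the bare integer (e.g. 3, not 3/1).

47/2

iteration 1: select M,Z (d=2); attach at lengths (1, 1); label the merged cluster MZ
  updated: d(H,MZ)=29/2, d(MZ,P)=37/2
iteration 2: select H,P (d=12); attach at lengths (6, 6); label the merged cluster HP
  updated: d(HP,MZ)=33/2
iteration 3: select HP,MZ (d=33/2); attach at lengths (9/4, 29/4); label the merged cluster HMPZ
final tree: ((H:6,P:6):9/4,(M:1,Z:1):29/4)
total length: 47/2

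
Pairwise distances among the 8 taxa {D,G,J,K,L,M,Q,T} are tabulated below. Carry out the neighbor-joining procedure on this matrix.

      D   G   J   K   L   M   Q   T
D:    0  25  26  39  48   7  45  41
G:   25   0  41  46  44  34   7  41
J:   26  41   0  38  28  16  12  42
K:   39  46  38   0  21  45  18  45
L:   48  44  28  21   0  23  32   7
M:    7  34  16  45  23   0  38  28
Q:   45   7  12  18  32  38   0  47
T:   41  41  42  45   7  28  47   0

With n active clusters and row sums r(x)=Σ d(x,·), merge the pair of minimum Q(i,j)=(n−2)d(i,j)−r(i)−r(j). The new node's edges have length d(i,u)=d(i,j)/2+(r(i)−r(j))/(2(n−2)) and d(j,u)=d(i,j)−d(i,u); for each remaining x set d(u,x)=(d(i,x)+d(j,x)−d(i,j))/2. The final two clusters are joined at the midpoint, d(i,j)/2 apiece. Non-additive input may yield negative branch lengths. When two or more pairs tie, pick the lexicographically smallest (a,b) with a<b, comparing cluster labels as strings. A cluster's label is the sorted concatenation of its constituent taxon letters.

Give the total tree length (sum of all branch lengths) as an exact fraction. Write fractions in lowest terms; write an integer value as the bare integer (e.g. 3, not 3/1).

1. join L+T (d=7, Q=-412) ⇒ LT; edges |L|=-1/2, |T|=15/2
  updated: d(D,LT)=41, d(G,LT)=39, d(J,LT)=63/2, d(K,LT)=59/2, d(LT,M)=22, d(LT,Q)=36
2. join G+Q (d=7, Q=-313) ⇒ GQ; edges |G|=71/10, |Q|=-1/10
  updated: d(D,GQ)=63/2, d(GQ,J)=23, d(GQ,K)=57/2, d(GQ,LT)=34, d(GQ,M)=65/2
3. join D+M (d=7, Q=-239) ⇒ DM; edges |D|=25/4, |M|=3/4
  updated: d(DM,GQ)=57/2, d(DM,J)=35/2, d(DM,K)=77/2, d(DM,LT)=28
4. join DM+J (d=35/2, Q=-170) ⇒ DJM; edges |DM|=55/6, |J|=25/3
  updated: d(DJM,GQ)=17, d(DJM,K)=59/2, d(DJM,LT)=21
5. join DJM+GQ (d=17, Q=-113) ⇒ DGJMQ; edges |DJM|=11/2, |GQ|=23/2
  updated: d(DGJMQ,K)=41/2, d(DGJMQ,LT)=19
6. join DGJMQ+K (d=41/2, Q=-69) ⇒ DGJKMQ; edges |DGJMQ|=5, |K|=31/2
  updated: d(DGJKMQ,LT)=14
7. join DGJKMQ+LT (d=14) ⇒ DGJKLMQT; edges |DGJKMQ|=7, |LT|=7
final tree: (((((D:25/4,M:3/4):55/6,J:25/3):11/2,(G:71/10,Q:-1/10):23/2):5,K:31/2):7,(L:-1/2,T:15/2):7)
total length: 90

90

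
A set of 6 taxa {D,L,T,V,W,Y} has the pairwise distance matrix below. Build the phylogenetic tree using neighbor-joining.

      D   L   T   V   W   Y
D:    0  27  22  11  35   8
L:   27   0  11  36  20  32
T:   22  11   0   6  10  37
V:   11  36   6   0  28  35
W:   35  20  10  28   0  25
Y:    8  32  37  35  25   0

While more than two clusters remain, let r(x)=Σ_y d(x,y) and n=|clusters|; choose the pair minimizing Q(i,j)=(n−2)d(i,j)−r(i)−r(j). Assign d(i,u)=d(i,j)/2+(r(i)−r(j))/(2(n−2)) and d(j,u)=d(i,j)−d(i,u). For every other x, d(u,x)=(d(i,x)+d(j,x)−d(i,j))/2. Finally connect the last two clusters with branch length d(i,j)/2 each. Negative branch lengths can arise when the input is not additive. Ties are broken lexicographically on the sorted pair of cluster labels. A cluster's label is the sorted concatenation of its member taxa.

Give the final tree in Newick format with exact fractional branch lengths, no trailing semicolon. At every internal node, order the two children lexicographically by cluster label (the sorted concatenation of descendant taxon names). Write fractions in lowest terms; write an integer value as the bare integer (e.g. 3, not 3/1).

step 1: merge (D,Y) at d=8, Q=-208; branch lengths D→-1/4, Y→33/4; new cluster DY
  updated: d(DY,L)=51/2, d(DY,T)=51/2, d(DY,V)=19, d(DY,W)=26
step 2: merge (DY,V) at d=19, Q=-128; branch lengths DY→32/3, V→25/3; new cluster DVY
  updated: d(DVY,L)=85/4, d(DVY,T)=25/4, d(DVY,W)=35/2
step 3: merge (DVY,T) at d=25/4, Q=-239/4; branch lengths DVY→121/16, T→-21/16; new cluster DTVY
  updated: d(DTVY,L)=13, d(DTVY,W)=85/8
step 4: merge (DTVY,L) at d=13, Q=-349/8; branch lengths DTVY→29/16, L→179/16; new cluster DLTVY
  updated: d(DLTVY,W)=141/16
step 5: merge (DLTVY,W) at d=141/16; branch lengths DLTVY→141/32, W→141/32; new cluster DLTVWY
final tree: (((((D:-1/4,Y:33/4):32/3,V:25/3):121/16,T:-21/16):29/16,L:179/16):141/32,W:141/32)
total length: 881/16

(((((D:-1/4,Y:33/4):32/3,V:25/3):121/16,T:-21/16):29/16,L:179/16):141/32,W:141/32)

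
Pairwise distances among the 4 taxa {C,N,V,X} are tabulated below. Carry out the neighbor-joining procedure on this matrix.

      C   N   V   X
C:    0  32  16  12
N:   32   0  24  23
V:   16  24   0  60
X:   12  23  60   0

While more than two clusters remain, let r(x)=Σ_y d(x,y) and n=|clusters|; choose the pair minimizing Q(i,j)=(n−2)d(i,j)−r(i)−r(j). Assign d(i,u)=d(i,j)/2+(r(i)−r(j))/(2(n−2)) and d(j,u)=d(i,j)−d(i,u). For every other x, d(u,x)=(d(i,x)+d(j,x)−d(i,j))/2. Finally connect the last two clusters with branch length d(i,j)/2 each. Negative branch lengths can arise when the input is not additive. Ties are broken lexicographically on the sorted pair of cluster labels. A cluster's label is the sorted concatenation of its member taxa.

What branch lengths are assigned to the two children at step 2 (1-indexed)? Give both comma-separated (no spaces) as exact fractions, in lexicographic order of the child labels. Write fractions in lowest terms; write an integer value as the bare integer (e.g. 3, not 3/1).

59/4,27/4

step 1: merge (C,X) at d=12, Q=-131; branch lengths C→-11/4, X→59/4; new cluster CX
  updated: d(CX,N)=43/2, d(CX,V)=32
step 2: merge (CX,N) at d=43/2, Q=-155/2; branch lengths CX→59/4, N→27/4; new cluster CNX
  updated: d(CNX,V)=69/4
step 3: merge (CNX,V) at d=69/4; branch lengths CNX→69/8, V→69/8; new cluster CNVX
final tree: (((C:-11/4,X:59/4):59/4,N:27/4):69/8,V:69/8)
total length: 203/4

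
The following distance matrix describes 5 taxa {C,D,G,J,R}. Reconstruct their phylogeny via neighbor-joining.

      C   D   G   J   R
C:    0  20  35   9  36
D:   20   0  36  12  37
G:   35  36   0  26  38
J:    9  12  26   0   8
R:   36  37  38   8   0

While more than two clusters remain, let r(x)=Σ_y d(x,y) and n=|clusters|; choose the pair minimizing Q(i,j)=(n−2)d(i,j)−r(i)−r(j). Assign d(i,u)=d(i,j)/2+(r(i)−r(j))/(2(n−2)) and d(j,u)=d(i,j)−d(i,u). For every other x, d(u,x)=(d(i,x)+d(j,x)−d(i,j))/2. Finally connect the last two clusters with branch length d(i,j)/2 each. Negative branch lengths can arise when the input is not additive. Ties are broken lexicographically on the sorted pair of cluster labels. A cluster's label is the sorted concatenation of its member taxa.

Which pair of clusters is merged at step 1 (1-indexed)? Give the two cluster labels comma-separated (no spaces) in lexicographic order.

J,R

iteration 1: select J,R (d=8, Q=-150); attach at lengths (-20/3, 44/3); label the merged cluster JR
  updated: d(C,JR)=37/2, d(D,JR)=41/2, d(G,JR)=28
iteration 2: select C,D (d=20, Q=-110); attach at lengths (37/4, 43/4); label the merged cluster CD
  updated: d(CD,G)=51/2, d(CD,JR)=19/2
iteration 3: select CD,G (d=51/2, Q=-63); attach at lengths (7/2, 22); label the merged cluster CDG
  updated: d(CDG,JR)=6
iteration 4: select CDG,JR (d=6); attach at lengths (3, 3); label the merged cluster CDGJR
final tree: (((C:37/4,D:43/4):7/2,G:22):3,(J:-20/3,R:44/3):3)
total length: 119/2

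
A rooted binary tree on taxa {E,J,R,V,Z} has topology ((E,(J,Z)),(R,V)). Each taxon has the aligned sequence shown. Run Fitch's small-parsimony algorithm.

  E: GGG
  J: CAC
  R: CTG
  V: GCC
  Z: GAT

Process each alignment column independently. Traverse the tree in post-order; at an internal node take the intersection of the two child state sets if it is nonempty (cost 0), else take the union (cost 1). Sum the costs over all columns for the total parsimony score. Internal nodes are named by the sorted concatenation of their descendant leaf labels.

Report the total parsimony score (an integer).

site 0, node JZ: J={C} ∪ Z={G} → {C,G} (+1)
site 0, node EJZ: E={G} ∩ JZ={C,G} → {G} (+0)
site 0, node RV: R={C} ∪ V={G} → {C,G} (+1)
site 0, node EJRVZ: EJZ={G} ∩ RV={C,G} → {G} (+0)
site 1, node JZ: J={A} ∩ Z={A} → {A} (+0)
site 1, node EJZ: E={G} ∪ JZ={A} → {A,G} (+1)
site 1, node RV: R={T} ∪ V={C} → {C,T} (+1)
site 1, node EJRVZ: EJZ={A,G} ∪ RV={C,T} → {A,C,G,T} (+1)
site 2, node JZ: J={C} ∪ Z={T} → {C,T} (+1)
site 2, node EJZ: E={G} ∪ JZ={C,T} → {C,G,T} (+1)
site 2, node RV: R={G} ∪ V={C} → {C,G} (+1)
site 2, node EJRVZ: EJZ={C,G,T} ∩ RV={C,G} → {C,G} (+0)
per-site changes: [2, 3, 3]; total = 8

8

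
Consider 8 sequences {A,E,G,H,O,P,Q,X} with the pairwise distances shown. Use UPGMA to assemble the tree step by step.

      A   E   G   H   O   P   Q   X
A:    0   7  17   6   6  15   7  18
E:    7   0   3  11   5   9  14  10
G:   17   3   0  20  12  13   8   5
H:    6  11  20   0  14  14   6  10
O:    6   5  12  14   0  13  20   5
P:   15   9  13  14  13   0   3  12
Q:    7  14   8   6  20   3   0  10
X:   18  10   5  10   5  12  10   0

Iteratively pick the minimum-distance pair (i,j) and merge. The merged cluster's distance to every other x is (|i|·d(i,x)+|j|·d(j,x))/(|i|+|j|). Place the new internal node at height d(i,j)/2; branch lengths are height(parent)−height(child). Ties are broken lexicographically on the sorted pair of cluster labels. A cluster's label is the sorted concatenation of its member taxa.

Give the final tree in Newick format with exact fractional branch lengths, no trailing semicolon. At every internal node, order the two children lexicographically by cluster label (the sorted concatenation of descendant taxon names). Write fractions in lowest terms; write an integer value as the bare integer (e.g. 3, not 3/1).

step 1: merge (E,G) at d=3; branch lengths E→3/2, G→3/2; new cluster EG
  updated: d(A,EG)=12, d(EG,H)=31/2, d(EG,O)=17/2, d(EG,P)=11, d(EG,Q)=11, d(EG,X)=15/2
step 2: merge (P,Q) at d=3; branch lengths P→3/2, Q→3/2; new cluster PQ
  updated: d(A,PQ)=11, d(EG,PQ)=11, d(H,PQ)=10, d(O,PQ)=33/2, d(PQ,X)=11
step 3: merge (O,X) at d=5; branch lengths O→5/2, X→5/2; new cluster OX
  updated: d(A,OX)=12, d(EG,OX)=8, d(H,OX)=12, d(OX,PQ)=55/4
step 4: merge (A,H) at d=6; branch lengths A→3, H→3; new cluster AH
  updated: d(AH,EG)=55/4, d(AH,OX)=12, d(AH,PQ)=21/2
step 5: merge (EG,OX) at d=8; branch lengths EG→5/2, OX→3/2; new cluster EGOX
  updated: d(AH,EGOX)=103/8, d(EGOX,PQ)=99/8
step 6: merge (AH,PQ) at d=21/2; branch lengths AH→9/4, PQ→15/4; new cluster AHPQ
  updated: d(AHPQ,EGOX)=101/8
step 7: merge (AHPQ,EGOX) at d=101/8; branch lengths AHPQ→17/16, EGOX→37/16; new cluster AEGHOPQX
final tree: (((A:3,H:3):9/4,(P:3/2,Q:3/2):15/4):17/16,((E:3/2,G:3/2):5/2,(O:5/2,X:5/2):3/2):37/16)
total length: 243/8

(((A:3,H:3):9/4,(P:3/2,Q:3/2):15/4):17/16,((E:3/2,G:3/2):5/2,(O:5/2,X:5/2):3/2):37/16)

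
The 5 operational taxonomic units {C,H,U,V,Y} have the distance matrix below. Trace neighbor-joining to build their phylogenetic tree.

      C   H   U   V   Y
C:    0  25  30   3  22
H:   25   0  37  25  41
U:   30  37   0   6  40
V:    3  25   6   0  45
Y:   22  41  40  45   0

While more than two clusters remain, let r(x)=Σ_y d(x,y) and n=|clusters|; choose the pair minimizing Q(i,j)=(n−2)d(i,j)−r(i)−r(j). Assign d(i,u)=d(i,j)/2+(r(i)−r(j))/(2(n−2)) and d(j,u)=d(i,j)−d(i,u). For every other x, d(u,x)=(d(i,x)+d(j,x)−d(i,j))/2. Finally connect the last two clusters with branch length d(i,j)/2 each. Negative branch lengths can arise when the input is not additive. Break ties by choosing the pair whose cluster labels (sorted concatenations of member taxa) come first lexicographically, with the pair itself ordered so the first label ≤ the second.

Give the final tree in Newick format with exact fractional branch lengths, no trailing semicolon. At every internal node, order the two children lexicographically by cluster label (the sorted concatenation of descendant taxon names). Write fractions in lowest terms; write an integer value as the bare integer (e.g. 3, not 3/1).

1. join U+V (d=6, Q=-174) ⇒ UV; edges |U|=26/3, |V|=-8/3
  updated: d(C,UV)=27/2, d(H,UV)=28, d(UV,Y)=79/2
2. join C+Y (d=22, Q=-119) ⇒ CY; edges |C|=1/2, |Y|=43/2
  updated: d(CY,H)=22, d(CY,UV)=31/2
3. join CY+H (d=22, Q=-131/2) ⇒ CHY; edges |CY|=19/4, |H|=69/4
  updated: d(CHY,UV)=43/4
4. join CHY+UV (d=43/4) ⇒ CHUVY; edges |CHY|=43/8, |UV|=43/8
final tree: (((C:1/2,Y:43/2):19/4,H:69/4):43/8,(U:26/3,V:-8/3):43/8)
total length: 243/4

(((C:1/2,Y:43/2):19/4,H:69/4):43/8,(U:26/3,V:-8/3):43/8)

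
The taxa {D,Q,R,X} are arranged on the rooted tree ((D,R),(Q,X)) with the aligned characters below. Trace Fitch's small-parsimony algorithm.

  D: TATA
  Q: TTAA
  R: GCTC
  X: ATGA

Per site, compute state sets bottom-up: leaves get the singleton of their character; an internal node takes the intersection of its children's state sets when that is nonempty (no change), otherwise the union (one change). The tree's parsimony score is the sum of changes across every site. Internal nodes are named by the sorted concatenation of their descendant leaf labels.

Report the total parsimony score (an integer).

site 0, node DR: D={T} ∪ R={G} → {G,T} (+1)
site 0, node QX: Q={T} ∪ X={A} → {A,T} (+1)
site 0, node DQRX: DR={G,T} ∩ QX={A,T} → {T} (+0)
site 1, node DR: D={A} ∪ R={C} → {A,C} (+1)
site 1, node QX: Q={T} ∩ X={T} → {T} (+0)
site 1, node DQRX: DR={A,C} ∪ QX={T} → {A,C,T} (+1)
site 2, node DR: D={T} ∩ R={T} → {T} (+0)
site 2, node QX: Q={A} ∪ X={G} → {A,G} (+1)
site 2, node DQRX: DR={T} ∪ QX={A,G} → {A,G,T} (+1)
site 3, node DR: D={A} ∪ R={C} → {A,C} (+1)
site 3, node QX: Q={A} ∩ X={A} → {A} (+0)
site 3, node DQRX: DR={A,C} ∩ QX={A} → {A} (+0)
per-site changes: [2, 2, 2, 1]; total = 7

7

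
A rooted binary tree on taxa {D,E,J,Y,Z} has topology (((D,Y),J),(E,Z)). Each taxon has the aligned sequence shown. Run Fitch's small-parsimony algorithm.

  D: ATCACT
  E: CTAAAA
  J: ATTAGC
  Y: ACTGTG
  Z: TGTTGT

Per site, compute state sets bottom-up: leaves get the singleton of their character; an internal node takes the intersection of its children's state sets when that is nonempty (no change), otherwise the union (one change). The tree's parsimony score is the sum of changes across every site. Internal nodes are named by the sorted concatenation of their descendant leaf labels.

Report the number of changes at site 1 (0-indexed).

2

site 0, node DY: D={A} ∩ Y={A} → {A} (+0)
site 0, node DJY: DY={A} ∩ J={A} → {A} (+0)
site 0, node EZ: E={C} ∪ Z={T} → {C,T} (+1)
site 0, node DEJYZ: DJY={A} ∪ EZ={C,T} → {A,C,T} (+1)
site 1, node DY: D={T} ∪ Y={C} → {C,T} (+1)
site 1, node DJY: DY={C,T} ∩ J={T} → {T} (+0)
site 1, node EZ: E={T} ∪ Z={G} → {G,T} (+1)
site 1, node DEJYZ: DJY={T} ∩ EZ={G,T} → {T} (+0)
site 2, node DY: D={C} ∪ Y={T} → {C,T} (+1)
site 2, node DJY: DY={C,T} ∩ J={T} → {T} (+0)
site 2, node EZ: E={A} ∪ Z={T} → {A,T} (+1)
site 2, node DEJYZ: DJY={T} ∩ EZ={A,T} → {T} (+0)
site 3, node DY: D={A} ∪ Y={G} → {A,G} (+1)
site 3, node DJY: DY={A,G} ∩ J={A} → {A} (+0)
site 3, node EZ: E={A} ∪ Z={T} → {A,T} (+1)
site 3, node DEJYZ: DJY={A} ∩ EZ={A,T} → {A} (+0)
site 4, node DY: D={C} ∪ Y={T} → {C,T} (+1)
site 4, node DJY: DY={C,T} ∪ J={G} → {C,G,T} (+1)
site 4, node EZ: E={A} ∪ Z={G} → {A,G} (+1)
site 4, node DEJYZ: DJY={C,G,T} ∩ EZ={A,G} → {G} (+0)
site 5, node DY: D={T} ∪ Y={G} → {G,T} (+1)
site 5, node DJY: DY={G,T} ∪ J={C} → {C,G,T} (+1)
site 5, node EZ: E={A} ∪ Z={T} → {A,T} (+1)
site 5, node DEJYZ: DJY={C,G,T} ∩ EZ={A,T} → {T} (+0)
per-site changes: [2, 2, 2, 2, 3, 3]; total = 14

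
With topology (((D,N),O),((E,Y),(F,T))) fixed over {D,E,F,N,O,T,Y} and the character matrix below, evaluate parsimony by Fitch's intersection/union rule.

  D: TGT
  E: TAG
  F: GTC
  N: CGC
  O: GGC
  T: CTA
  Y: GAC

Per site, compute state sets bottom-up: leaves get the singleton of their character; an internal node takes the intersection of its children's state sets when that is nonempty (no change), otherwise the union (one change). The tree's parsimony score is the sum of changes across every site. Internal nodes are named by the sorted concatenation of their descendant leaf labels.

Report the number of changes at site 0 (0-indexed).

4

site 0, node DN: D={T} ∪ N={C} → {C,T} (+1)
site 0, node DNO: DN={C,T} ∪ O={G} → {C,G,T} (+1)
site 0, node EY: E={T} ∪ Y={G} → {G,T} (+1)
site 0, node FT: F={G} ∪ T={C} → {C,G} (+1)
site 0, node EFTY: EY={G,T} ∩ FT={C,G} → {G} (+0)
site 0, node DEFNOTY: DNO={C,G,T} ∩ EFTY={G} → {G} (+0)
site 1, node DN: D={G} ∩ N={G} → {G} (+0)
site 1, node DNO: DN={G} ∩ O={G} → {G} (+0)
site 1, node EY: E={A} ∩ Y={A} → {A} (+0)
site 1, node FT: F={T} ∩ T={T} → {T} (+0)
site 1, node EFTY: EY={A} ∪ FT={T} → {A,T} (+1)
site 1, node DEFNOTY: DNO={G} ∪ EFTY={A,T} → {A,G,T} (+1)
site 2, node DN: D={T} ∪ N={C} → {C,T} (+1)
site 2, node DNO: DN={C,T} ∩ O={C} → {C} (+0)
site 2, node EY: E={G} ∪ Y={C} → {C,G} (+1)
site 2, node FT: F={C} ∪ T={A} → {A,C} (+1)
site 2, node EFTY: EY={C,G} ∩ FT={A,C} → {C} (+0)
site 2, node DEFNOTY: DNO={C} ∩ EFTY={C} → {C} (+0)
per-site changes: [4, 2, 3]; total = 9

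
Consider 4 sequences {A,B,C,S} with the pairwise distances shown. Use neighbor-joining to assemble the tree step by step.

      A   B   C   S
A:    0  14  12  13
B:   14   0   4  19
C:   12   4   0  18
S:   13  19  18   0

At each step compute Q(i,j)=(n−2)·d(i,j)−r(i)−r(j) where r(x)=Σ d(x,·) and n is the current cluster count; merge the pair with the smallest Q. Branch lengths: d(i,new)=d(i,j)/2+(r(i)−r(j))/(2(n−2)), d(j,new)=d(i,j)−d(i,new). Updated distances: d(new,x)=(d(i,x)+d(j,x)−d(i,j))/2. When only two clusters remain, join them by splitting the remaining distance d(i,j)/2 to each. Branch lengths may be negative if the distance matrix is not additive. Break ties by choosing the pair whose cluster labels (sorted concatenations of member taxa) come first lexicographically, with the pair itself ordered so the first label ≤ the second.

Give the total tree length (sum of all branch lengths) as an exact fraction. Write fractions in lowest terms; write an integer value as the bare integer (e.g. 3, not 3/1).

97/4

1. join A+S (d=13, Q=-63) ⇒ AS; edges |A|=15/4, |S|=37/4
  updated: d(AS,B)=10, d(AS,C)=17/2
2. join AS+B (d=10, Q=-45/2) ⇒ ABS; edges |AS|=29/4, |B|=11/4
  updated: d(ABS,C)=5/4
3. join ABS+C (d=5/4) ⇒ ABCS; edges |ABS|=5/8, |C|=5/8
final tree: (((A:15/4,S:37/4):29/4,B:11/4):5/8,C:5/8)
total length: 97/4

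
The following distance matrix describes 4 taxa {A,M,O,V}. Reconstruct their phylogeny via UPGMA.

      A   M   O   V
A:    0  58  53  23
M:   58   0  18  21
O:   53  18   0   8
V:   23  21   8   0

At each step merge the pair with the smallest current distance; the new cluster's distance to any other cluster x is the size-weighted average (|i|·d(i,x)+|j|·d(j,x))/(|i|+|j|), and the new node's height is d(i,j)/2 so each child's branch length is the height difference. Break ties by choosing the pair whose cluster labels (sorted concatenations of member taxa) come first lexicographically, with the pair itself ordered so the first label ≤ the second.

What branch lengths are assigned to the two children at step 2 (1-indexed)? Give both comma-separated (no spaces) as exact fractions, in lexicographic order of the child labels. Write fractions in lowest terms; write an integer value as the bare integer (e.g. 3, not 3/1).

39/4,23/4

1. join O+V (d=8) ⇒ OV; edges |O|=4, |V|=4
  updated: d(A,OV)=38, d(M,OV)=39/2
2. join M+OV (d=39/2) ⇒ MOV; edges |M|=39/4, |OV|=23/4
  updated: d(A,MOV)=134/3
3. join A+MOV (d=134/3) ⇒ AMOV; edges |A|=67/3, |MOV|=151/12
final tree: (A:67/3,(M:39/4,(O:4,V:4):23/4):151/12)
total length: 701/12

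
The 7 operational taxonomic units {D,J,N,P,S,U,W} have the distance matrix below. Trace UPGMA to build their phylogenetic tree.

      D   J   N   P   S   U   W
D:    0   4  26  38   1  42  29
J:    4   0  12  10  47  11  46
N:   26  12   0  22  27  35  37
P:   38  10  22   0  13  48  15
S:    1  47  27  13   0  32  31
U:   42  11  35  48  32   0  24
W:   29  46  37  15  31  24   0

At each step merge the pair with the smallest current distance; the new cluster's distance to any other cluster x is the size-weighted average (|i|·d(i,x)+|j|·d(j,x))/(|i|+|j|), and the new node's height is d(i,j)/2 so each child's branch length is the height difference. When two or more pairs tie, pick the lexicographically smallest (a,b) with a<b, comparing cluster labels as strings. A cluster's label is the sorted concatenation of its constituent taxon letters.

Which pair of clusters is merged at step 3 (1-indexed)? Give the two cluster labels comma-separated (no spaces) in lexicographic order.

1. join D+S (d=1) ⇒ DS; edges |D|=1/2, |S|=1/2
  updated: d(DS,J)=51/2, d(DS,N)=53/2, d(DS,P)=51/2, d(DS,U)=37, d(DS,W)=30
2. join J+P (d=10) ⇒ JP; edges |J|=5, |P|=5
  updated: d(DS,JP)=51/2, d(JP,N)=17, d(JP,U)=59/2, d(JP,W)=61/2
3. join JP+N (d=17) ⇒ JNP; edges |JP|=7/2, |N|=17/2
  updated: d(DS,JNP)=155/6, d(JNP,U)=94/3, d(JNP,W)=98/3
4. join U+W (d=24) ⇒ UW; edges |U|=12, |W|=12
  updated: d(DS,UW)=67/2, d(JNP,UW)=32
5. join DS+JNP (d=155/6) ⇒ DJNPS; edges |DS|=149/12, |JNP|=53/12
  updated: d(DJNPS,UW)=163/5
6. join DJNPS+UW (d=163/5) ⇒ DJNPSUW; edges |DJNPS|=203/60, |UW|=43/10
final tree: (((D:1/2,S:1/2):149/12,((J:5,P:5):7/2,N:17/2):53/12):203/60,(U:12,W:12):43/10)
total length: 4291/60

JP,N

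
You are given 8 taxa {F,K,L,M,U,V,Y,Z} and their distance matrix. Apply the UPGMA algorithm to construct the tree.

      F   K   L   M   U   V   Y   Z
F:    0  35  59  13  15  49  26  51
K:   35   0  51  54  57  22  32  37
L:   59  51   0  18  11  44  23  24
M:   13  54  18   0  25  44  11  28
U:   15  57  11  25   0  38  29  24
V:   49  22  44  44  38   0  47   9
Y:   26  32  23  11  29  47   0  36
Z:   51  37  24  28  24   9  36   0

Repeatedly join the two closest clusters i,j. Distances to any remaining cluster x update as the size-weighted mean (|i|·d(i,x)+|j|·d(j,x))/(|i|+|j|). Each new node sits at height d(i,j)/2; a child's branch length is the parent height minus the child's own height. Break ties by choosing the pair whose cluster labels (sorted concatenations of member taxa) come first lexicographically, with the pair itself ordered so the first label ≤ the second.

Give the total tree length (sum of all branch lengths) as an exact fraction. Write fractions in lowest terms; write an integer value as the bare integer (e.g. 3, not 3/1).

5701/60

1. join V+Z (d=9) ⇒ VZ; edges |V|=9/2, |Z|=9/2
  updated: d(F,VZ)=50, d(K,VZ)=59/2, d(L,VZ)=34, d(M,VZ)=36, d(U,VZ)=31, d(VZ,Y)=83/2
2. join L+U (d=11) ⇒ LU; edges |L|=11/2, |U|=11/2
  updated: d(F,LU)=37, d(K,LU)=54, d(LU,M)=43/2, d(LU,VZ)=65/2, d(LU,Y)=26
3. join M+Y (d=11) ⇒ MY; edges |M|=11/2, |Y|=11/2
  updated: d(F,MY)=39/2, d(K,MY)=43, d(LU,MY)=95/4, d(MY,VZ)=155/4
4. join F+MY (d=39/2) ⇒ FMY; edges |F|=39/4, |MY|=17/4
  updated: d(FMY,K)=121/3, d(FMY,LU)=169/6, d(FMY,VZ)=85/2
5. join FMY+LU (d=169/6) ⇒ FLMUY; edges |FMY|=13/3, |LU|=103/12
  updated: d(FLMUY,K)=229/5, d(FLMUY,VZ)=77/2
6. join K+VZ (d=59/2) ⇒ KVZ; edges |K|=59/4, |VZ|=41/4
  updated: d(FLMUY,KVZ)=614/15
7. join FLMUY+KVZ (d=614/15) ⇒ FKLMUVYZ; edges |FLMUY|=383/60, |KVZ|=343/60
final tree: (((F:39/4,(M:11/2,Y:11/2):17/4):13/3,(L:11/2,U:11/2):103/12):383/60,(K:59/4,(V:9/2,Z:9/2):41/4):343/60)
total length: 5701/60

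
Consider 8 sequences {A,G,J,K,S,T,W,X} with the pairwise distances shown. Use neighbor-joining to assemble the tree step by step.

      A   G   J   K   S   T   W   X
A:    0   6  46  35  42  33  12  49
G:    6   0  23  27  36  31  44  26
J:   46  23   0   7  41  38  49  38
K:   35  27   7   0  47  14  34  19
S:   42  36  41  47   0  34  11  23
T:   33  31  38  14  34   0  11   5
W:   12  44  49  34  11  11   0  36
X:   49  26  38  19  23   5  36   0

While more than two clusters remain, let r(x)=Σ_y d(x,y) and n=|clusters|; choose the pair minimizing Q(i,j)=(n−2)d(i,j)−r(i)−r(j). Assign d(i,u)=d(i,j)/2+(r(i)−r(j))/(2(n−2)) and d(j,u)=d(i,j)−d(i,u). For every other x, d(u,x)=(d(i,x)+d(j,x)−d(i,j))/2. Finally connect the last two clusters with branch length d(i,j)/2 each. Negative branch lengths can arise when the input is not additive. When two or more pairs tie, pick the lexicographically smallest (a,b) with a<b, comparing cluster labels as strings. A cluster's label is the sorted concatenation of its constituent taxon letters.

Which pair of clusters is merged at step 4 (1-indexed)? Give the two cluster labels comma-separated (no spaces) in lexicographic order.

step 1: merge (J,K) at d=7, Q=-383; branch lengths J→101/12, K→-17/12; new cluster JK
  updated: d(A,JK)=37, d(G,JK)=43/2, d(JK,S)=81/2, d(JK,T)=45/2, d(JK,W)=38, d(JK,X)=25
step 2: merge (A,G) at d=6, Q=-627/2; branch lengths A→89/20, G→31/20; new cluster AG
  updated: d(AG,JK)=105/4, d(AG,S)=36, d(AG,T)=29, d(AG,W)=25, d(AG,X)=69/2
step 3: merge (S,W) at d=11, Q=-443/2; branch lengths S→135/16, W→41/16; new cluster SW
  updated: d(AG,SW)=25, d(JK,SW)=135/4, d(SW,T)=17, d(SW,X)=24
step 4: merge (T,X) at d=5, Q=-147; branch lengths T→0, X→5; new cluster TX
  updated: d(AG,TX)=117/4, d(JK,TX)=85/4, d(SW,TX)=18
step 5: merge (AG,JK) at d=105/4, Q=-437/4; branch lengths AG→207/16, JK→213/16; new cluster AGJK
  updated: d(AGJK,SW)=65/4, d(AGJK,TX)=97/8
step 6: merge (AGJK,SW) at d=65/4, Q=-371/8; branch lengths AGJK→83/16, SW→177/16; new cluster AGJKSW
  updated: d(AGJKSW,TX)=111/16
step 7: merge (AGJKSW,TX) at d=111/16; branch lengths AGJKSW→111/32, TX→111/32; new cluster AGJKSTWX
final tree: ((((A:89/20,G:31/20):207/16,(J:101/12,K:-17/12):213/16):83/16,(S:135/16,W:41/16):177/16):111/32,(T:0,X:5):111/32)
total length: 1255/16

T,X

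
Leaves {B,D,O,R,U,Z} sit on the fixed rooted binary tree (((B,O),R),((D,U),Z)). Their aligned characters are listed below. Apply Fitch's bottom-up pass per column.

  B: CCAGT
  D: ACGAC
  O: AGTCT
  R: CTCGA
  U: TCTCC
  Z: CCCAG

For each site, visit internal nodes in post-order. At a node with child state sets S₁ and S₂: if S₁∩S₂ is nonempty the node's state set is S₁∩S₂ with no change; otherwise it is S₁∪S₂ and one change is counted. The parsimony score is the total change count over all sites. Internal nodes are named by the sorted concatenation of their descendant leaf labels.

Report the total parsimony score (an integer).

15

site 0, node BO: B={C} ∪ O={A} → {A,C} (+1)
site 0, node BOR: BO={A,C} ∩ R={C} → {C} (+0)
site 0, node DU: D={A} ∪ U={T} → {A,T} (+1)
site 0, node DUZ: DU={A,T} ∪ Z={C} → {A,C,T} (+1)
site 0, node BDORUZ: BOR={C} ∩ DUZ={A,C,T} → {C} (+0)
site 1, node BO: B={C} ∪ O={G} → {C,G} (+1)
site 1, node BOR: BO={C,G} ∪ R={T} → {C,G,T} (+1)
site 1, node DU: D={C} ∩ U={C} → {C} (+0)
site 1, node DUZ: DU={C} ∩ Z={C} → {C} (+0)
site 1, node BDORUZ: BOR={C,G,T} ∩ DUZ={C} → {C} (+0)
site 2, node BO: B={A} ∪ O={T} → {A,T} (+1)
site 2, node BOR: BO={A,T} ∪ R={C} → {A,C,T} (+1)
site 2, node DU: D={G} ∪ U={T} → {G,T} (+1)
site 2, node DUZ: DU={G,T} ∪ Z={C} → {C,G,T} (+1)
site 2, node BDORUZ: BOR={A,C,T} ∩ DUZ={C,G,T} → {C,T} (+0)
site 3, node BO: B={G} ∪ O={C} → {C,G} (+1)
site 3, node BOR: BO={C,G} ∩ R={G} → {G} (+0)
site 3, node DU: D={A} ∪ U={C} → {A,C} (+1)
site 3, node DUZ: DU={A,C} ∩ Z={A} → {A} (+0)
site 3, node BDORUZ: BOR={G} ∪ DUZ={A} → {A,G} (+1)
site 4, node BO: B={T} ∩ O={T} → {T} (+0)
site 4, node BOR: BO={T} ∪ R={A} → {A,T} (+1)
site 4, node DU: D={C} ∩ U={C} → {C} (+0)
site 4, node DUZ: DU={C} ∪ Z={G} → {C,G} (+1)
site 4, node BDORUZ: BOR={A,T} ∪ DUZ={C,G} → {A,C,G,T} (+1)
per-site changes: [3, 2, 4, 3, 3]; total = 15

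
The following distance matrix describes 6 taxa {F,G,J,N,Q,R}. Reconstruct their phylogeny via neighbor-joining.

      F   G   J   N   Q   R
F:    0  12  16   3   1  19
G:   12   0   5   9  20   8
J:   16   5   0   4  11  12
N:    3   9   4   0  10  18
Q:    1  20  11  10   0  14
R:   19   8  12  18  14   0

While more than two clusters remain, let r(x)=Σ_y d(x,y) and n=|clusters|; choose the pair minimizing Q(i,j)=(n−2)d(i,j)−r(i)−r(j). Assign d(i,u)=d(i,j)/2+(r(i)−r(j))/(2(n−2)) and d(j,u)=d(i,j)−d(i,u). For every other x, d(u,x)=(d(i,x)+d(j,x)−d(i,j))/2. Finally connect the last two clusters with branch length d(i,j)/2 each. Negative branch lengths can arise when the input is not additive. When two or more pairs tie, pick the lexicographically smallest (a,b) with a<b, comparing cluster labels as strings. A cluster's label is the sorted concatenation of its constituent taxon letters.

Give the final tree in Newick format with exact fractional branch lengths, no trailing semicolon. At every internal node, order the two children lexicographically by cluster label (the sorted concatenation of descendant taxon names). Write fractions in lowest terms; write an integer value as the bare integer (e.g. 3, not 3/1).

iteration 1: select F,Q (d=1, Q=-103); attach at lengths (-1/8, 9/8); label the merged cluster FQ
  updated: d(FQ,G)=31/2, d(FQ,J)=13, d(FQ,N)=6, d(FQ,R)=16
iteration 2: select FQ,N (d=6, Q=-139/2); attach at lengths (21/4, 3/4); label the merged cluster FNQ
  updated: d(FNQ,G)=37/4, d(FNQ,J)=11/2, d(FNQ,R)=14
iteration 3: select FNQ,J (d=11/2, Q=-161/4); attach at lengths (69/16, 19/16); label the merged cluster FJNQ
  updated: d(FJNQ,G)=35/8, d(FJNQ,R)=41/4
iteration 4: select FJNQ,G (d=35/8, Q=-181/8); attach at lengths (53/16, 17/16); label the merged cluster FGJNQ
  updated: d(FGJNQ,R)=111/16
iteration 5: select FGJNQ,R (d=111/16); attach at lengths (111/32, 111/32); label the merged cluster FGJNQR
final tree: (((((F:-1/8,Q:9/8):21/4,N:3/4):69/16,J:19/16):53/16,G:17/16):111/32,R:111/32)
total length: 381/16

(((((F:-1/8,Q:9/8):21/4,N:3/4):69/16,J:19/16):53/16,G:17/16):111/32,R:111/32)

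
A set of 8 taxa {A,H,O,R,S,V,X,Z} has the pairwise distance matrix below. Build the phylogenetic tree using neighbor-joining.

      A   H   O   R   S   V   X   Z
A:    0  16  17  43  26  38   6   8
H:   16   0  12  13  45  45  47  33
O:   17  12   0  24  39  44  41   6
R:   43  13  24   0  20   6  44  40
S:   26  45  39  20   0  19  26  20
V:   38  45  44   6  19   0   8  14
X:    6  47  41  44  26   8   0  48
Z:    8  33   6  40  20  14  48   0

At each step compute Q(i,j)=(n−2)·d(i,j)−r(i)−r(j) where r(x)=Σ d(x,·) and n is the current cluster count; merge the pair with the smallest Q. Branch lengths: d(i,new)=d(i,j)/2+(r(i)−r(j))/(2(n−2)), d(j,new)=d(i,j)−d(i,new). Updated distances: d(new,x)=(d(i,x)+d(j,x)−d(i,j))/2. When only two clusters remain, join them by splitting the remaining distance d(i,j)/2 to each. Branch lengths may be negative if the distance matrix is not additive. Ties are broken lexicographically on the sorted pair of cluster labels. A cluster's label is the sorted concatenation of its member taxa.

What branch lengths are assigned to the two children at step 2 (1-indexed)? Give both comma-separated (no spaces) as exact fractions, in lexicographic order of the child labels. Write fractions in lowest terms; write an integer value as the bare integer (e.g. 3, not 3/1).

13/2,13/2

step 1: merge (V,X) at d=8, Q=-346; branch lengths V→1/6, X→47/6; new cluster VX
  updated: d(A,VX)=18, d(H,VX)=42, d(O,VX)=77/2, d(R,VX)=21, d(S,VX)=37/2, d(VX,Z)=27
step 2: merge (H,R) at d=13, Q=-257; branch lengths H→13/2, R→13/2; new cluster HR
  updated: d(A,HR)=23, d(HR,O)=23/2, d(HR,S)=26, d(HR,VX)=25, d(HR,Z)=30
step 3: merge (S,VX) at d=37/2, Q=-365/2; branch lengths S→153/16, VX→143/16; new cluster SVX
  updated: d(A,SVX)=51/4, d(HR,SVX)=65/4, d(O,SVX)=59/2, d(SVX,Z)=57/4
step 4: merge (HR,O) at d=23/2, Q=-441/4; branch lengths HR→205/24, O→71/24; new cluster HOR
  updated: d(A,HOR)=57/4, d(HOR,SVX)=137/8, d(HOR,Z)=49/4
step 5: merge (A,SVX) at d=51/4, Q=-429/8; branch lengths A→131/32, SVX→277/32; new cluster ASVX
  updated: d(ASVX,HOR)=149/16, d(ASVX,Z)=19/4
step 6: merge (ASVX,HOR) at d=149/16, Q=-421/16; branch lengths ASVX→29/32, HOR→269/32; new cluster AHORSVX
  updated: d(AHORSVX,Z)=123/32
step 7: merge (AHORSVX,Z) at d=123/32; branch lengths AHORSVX→123/64, Z→123/64; new cluster AHORSVXZ
final tree: (((A:131/32,(S:153/16,(V:1/6,X:47/6):143/16):277/32):29/32,((H:13/2,R:13/2):205/24,O:71/24):269/32):123/64,Z:123/64)
total length: 2461/32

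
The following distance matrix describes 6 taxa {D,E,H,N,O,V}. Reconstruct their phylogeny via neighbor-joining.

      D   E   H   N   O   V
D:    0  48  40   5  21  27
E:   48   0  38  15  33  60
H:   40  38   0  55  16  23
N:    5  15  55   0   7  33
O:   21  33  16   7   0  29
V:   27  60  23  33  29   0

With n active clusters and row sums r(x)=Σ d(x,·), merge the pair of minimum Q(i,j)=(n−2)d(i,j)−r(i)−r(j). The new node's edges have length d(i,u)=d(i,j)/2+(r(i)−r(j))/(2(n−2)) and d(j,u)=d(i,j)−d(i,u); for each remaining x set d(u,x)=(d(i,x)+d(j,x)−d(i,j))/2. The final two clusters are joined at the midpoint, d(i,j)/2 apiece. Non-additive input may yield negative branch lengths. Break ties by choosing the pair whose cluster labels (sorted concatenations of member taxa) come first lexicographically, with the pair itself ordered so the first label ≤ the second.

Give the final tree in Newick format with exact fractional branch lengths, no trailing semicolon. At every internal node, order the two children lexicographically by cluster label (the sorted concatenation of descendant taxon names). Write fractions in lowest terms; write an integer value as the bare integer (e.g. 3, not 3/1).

(((D:41/4,(E:119/6,N:-29/6):35/4):23/4,(H:23/2,V:23/2):19/2):3/4,O:3/4)

step 1: merge (H,V) at d=23, Q=-252; branch lengths H→23/2, V→23/2; new cluster HV
  updated: d(D,HV)=22, d(E,HV)=75/2, d(HV,N)=65/2, d(HV,O)=11
step 2: merge (E,N) at d=15, Q=-148; branch lengths E→119/6, N→-29/6; new cluster EN
  updated: d(D,EN)=19, d(EN,HV)=55/2, d(EN,O)=25/2
step 3: merge (D,EN) at d=19, Q=-83; branch lengths D→41/4, EN→35/4; new cluster DEN
  updated: d(DEN,HV)=61/4, d(DEN,O)=29/4
step 4: merge (DEN,HV) at d=61/4, Q=-67/2; branch lengths DEN→23/4, HV→19/2; new cluster DEHNV
  updated: d(DEHNV,O)=3/2
step 5: merge (DEHNV,O) at d=3/2; branch lengths DEHNV→3/4, O→3/4; new cluster DEHNOV
final tree: (((D:41/4,(E:119/6,N:-29/6):35/4):23/4,(H:23/2,V:23/2):19/2):3/4,O:3/4)
total length: 295/4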